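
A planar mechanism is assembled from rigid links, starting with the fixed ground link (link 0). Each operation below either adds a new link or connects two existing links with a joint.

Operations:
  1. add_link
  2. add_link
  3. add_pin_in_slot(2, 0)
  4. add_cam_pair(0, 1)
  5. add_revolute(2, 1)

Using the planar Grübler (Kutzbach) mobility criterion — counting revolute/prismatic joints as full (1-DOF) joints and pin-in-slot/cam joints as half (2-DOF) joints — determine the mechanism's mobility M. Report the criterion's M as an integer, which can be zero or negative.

M = 2

L=1 J1=0 J2=0
add link → L=2 J1=0 J2=0
add link → L=3 J1=0 J2=0
PS@2,0 dof=2 J2 → L=3 J1=0 J2=1
C@0,1 dof=2 J2 → L=3 J1=0 J2=2
R@2,1 dof=1 J1 → L=3 J1=1 J2=2
M=3(L−1)−2J1−J2=3·2−2·1−2=2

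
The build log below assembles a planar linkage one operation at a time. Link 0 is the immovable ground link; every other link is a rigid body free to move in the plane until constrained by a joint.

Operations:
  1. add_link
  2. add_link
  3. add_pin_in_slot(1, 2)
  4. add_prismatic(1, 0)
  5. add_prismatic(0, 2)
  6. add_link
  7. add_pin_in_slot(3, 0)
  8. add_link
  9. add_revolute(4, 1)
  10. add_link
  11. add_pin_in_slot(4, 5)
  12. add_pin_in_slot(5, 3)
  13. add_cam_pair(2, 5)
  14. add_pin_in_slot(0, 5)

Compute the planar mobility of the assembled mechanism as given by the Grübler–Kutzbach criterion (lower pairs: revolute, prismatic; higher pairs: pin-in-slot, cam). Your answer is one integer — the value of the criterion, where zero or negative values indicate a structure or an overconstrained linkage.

ground; <1,0,0>
#1 <2,0,0>
#2 <3,0,0>
PS:1↔2 J2 <3,0,1>
P:1↔0 J1 <3,1,1>
P:0↔2 J1 <3,2,1>
#3 <4,2,1>
PS:3↔0 J2 <4,2,2>
#4 <5,2,2>
R:4↔1 J1 <5,3,2>
#5 <6,3,2>
PS:4↔5 J2 <6,3,3>
PS:5↔3 J2 <6,3,4>
C:2↔5 J2 <6,3,5>
PS:0↔5 J2 <6,3,6>
3×5 − 2×3 − 1×6 = 3

M = 3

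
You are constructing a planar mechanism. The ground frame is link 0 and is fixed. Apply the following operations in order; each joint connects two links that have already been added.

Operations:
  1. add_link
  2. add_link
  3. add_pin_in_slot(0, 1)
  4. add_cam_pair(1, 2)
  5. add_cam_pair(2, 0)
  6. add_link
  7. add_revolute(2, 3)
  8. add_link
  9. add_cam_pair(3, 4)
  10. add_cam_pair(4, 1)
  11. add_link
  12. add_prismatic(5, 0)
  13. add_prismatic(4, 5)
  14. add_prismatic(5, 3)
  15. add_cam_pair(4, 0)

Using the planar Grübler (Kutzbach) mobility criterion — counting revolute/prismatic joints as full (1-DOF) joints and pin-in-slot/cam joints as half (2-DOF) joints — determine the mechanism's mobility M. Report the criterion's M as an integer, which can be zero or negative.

M = 1

[1;0;0] (link 0 is ground)
L+ [2;0;0]
L+ [3;0;0]
PS(0,1)∈J2 [3;0;1]
C(1,2)∈J2 [3;0;2]
C(2,0)∈J2 [3;0;3]
L+ [4;0;3]
R(2,3)∈J1 [4;1;3]
L+ [5;1;3]
C(3,4)∈J2 [5;1;4]
C(4,1)∈J2 [5;1;5]
L+ [6;1;5]
P(5,0)∈J1 [6;2;5]
P(4,5)∈J1 [6;3;5]
P(5,3)∈J1 [6;4;5]
C(4,0)∈J2 [6;4;6]
mobility = 15 − 8 − 6 = 1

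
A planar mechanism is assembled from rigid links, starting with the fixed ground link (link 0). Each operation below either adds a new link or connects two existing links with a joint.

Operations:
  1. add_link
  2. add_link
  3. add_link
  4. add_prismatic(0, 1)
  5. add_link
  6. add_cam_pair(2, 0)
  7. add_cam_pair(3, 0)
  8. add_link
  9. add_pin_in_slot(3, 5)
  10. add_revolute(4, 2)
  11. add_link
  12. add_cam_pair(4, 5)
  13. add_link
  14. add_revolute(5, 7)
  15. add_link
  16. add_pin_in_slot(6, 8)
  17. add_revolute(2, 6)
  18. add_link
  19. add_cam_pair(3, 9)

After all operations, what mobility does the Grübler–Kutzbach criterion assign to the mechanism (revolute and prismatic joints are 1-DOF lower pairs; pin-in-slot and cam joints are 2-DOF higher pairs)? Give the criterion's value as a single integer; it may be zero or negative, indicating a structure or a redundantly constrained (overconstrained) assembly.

(L,J1,J2)=(1,0,0); link0 fixed
link1: (2,0,0)
link2: (3,0,0)
link3: (4,0,0)
P 0-1 [J1]: (4,1,0)
link4: (5,1,0)
C 2-0 [J2]: (5,1,1)
C 3-0 [J2]: (5,1,2)
link5: (6,1,2)
PS 3-5 [J2]: (6,1,3)
R 4-2 [J1]: (6,2,3)
link6: (7,2,3)
C 4-5 [J2]: (7,2,4)
link7: (8,2,4)
R 5-7 [J1]: (8,3,4)
link8: (9,3,4)
PS 6-8 [J2]: (9,3,5)
R 2-6 [J1]: (9,4,5)
link9: (10,4,5)
C 3-9 [J2]: (10,4,6)
Grübler: 3·9 − 2·4 − 6 = 13

M = 13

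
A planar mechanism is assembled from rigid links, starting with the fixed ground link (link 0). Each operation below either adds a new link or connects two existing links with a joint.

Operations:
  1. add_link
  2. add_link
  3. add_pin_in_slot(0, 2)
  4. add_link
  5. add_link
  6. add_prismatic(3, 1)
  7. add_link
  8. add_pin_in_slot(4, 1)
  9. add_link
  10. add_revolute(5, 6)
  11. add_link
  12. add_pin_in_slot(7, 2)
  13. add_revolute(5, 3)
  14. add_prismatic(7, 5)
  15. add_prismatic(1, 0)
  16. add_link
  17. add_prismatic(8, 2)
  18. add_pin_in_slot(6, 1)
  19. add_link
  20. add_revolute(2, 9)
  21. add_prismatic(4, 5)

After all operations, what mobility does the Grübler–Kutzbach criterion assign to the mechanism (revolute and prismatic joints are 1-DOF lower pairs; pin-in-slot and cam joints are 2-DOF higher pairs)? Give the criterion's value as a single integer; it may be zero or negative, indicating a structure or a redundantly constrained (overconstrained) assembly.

L=1 J1=0 J2=0
add link → L=2 J1=0 J2=0
add link → L=3 J1=0 J2=0
PS@0,2 dof=2 J2 → L=3 J1=0 J2=1
add link → L=4 J1=0 J2=1
add link → L=5 J1=0 J2=1
P@3,1 dof=1 J1 → L=5 J1=1 J2=1
add link → L=6 J1=1 J2=1
PS@4,1 dof=2 J2 → L=6 J1=1 J2=2
add link → L=7 J1=1 J2=2
R@5,6 dof=1 J1 → L=7 J1=2 J2=2
add link → L=8 J1=2 J2=2
PS@7,2 dof=2 J2 → L=8 J1=2 J2=3
R@5,3 dof=1 J1 → L=8 J1=3 J2=3
P@7,5 dof=1 J1 → L=8 J1=4 J2=3
P@1,0 dof=1 J1 → L=8 J1=5 J2=3
add link → L=9 J1=5 J2=3
P@8,2 dof=1 J1 → L=9 J1=6 J2=3
PS@6,1 dof=2 J2 → L=9 J1=6 J2=4
add link → L=10 J1=6 J2=4
R@2,9 dof=1 J1 → L=10 J1=7 J2=4
P@4,5 dof=1 J1 → L=10 J1=8 J2=4
M=3(L−1)−2J1−J2=3·9−2·8−4=7

M = 7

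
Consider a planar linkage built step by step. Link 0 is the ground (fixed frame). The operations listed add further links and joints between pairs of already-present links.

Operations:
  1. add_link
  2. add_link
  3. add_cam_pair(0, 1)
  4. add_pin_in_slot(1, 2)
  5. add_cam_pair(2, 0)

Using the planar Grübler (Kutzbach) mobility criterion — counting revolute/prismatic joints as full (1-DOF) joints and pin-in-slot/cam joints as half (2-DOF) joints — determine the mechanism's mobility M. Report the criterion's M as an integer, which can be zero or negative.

L=1 J1=0 J2=0
add link → L=2 J1=0 J2=0
add link → L=3 J1=0 J2=0
C@0,1 dof=2 J2 → L=3 J1=0 J2=1
PS@1,2 dof=2 J2 → L=3 J1=0 J2=2
C@2,0 dof=2 J2 → L=3 J1=0 J2=3
M=3(L−1)−2J1−J2=3·2−2·0−3=3

M = 3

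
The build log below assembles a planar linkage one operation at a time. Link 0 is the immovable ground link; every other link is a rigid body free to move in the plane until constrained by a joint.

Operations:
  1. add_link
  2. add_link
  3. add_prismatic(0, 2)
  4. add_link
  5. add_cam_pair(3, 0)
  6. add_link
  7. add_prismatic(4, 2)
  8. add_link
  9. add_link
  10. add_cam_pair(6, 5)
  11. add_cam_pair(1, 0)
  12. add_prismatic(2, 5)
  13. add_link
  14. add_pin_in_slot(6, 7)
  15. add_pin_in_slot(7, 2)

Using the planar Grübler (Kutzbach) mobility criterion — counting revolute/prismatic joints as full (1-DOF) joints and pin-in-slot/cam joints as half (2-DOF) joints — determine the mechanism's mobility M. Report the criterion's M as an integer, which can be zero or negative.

ground; <1,0,0>
#1 <2,0,0>
#2 <3,0,0>
P:0↔2 J1 <3,1,0>
#3 <4,1,0>
C:3↔0 J2 <4,1,1>
#4 <5,1,1>
P:4↔2 J1 <5,2,1>
#5 <6,2,1>
#6 <7,2,1>
C:6↔5 J2 <7,2,2>
C:1↔0 J2 <7,2,3>
P:2↔5 J1 <7,3,3>
#7 <8,3,3>
PS:6↔7 J2 <8,3,4>
PS:7↔2 J2 <8,3,5>
3×7 − 2×3 − 1×5 = 10

M = 10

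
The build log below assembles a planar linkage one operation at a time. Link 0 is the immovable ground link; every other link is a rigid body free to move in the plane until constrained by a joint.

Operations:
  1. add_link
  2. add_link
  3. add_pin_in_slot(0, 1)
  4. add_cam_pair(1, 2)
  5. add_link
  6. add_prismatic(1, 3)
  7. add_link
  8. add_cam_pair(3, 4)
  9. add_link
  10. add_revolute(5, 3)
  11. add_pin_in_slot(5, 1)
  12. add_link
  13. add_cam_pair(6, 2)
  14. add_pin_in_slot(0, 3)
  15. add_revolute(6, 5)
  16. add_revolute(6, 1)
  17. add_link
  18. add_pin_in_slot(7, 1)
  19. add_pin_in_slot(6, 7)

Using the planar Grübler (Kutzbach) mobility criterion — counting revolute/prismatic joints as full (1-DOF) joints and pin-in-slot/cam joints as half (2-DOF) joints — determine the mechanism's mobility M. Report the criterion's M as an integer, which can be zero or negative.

(L,J1,J2)=(1,0,0); link0 fixed
link1: (2,0,0)
link2: (3,0,0)
PS 0-1 [J2]: (3,0,1)
C 1-2 [J2]: (3,0,2)
link3: (4,0,2)
P 1-3 [J1]: (4,1,2)
link4: (5,1,2)
C 3-4 [J2]: (5,1,3)
link5: (6,1,3)
R 5-3 [J1]: (6,2,3)
PS 5-1 [J2]: (6,2,4)
link6: (7,2,4)
C 6-2 [J2]: (7,2,5)
PS 0-3 [J2]: (7,2,6)
R 6-5 [J1]: (7,3,6)
R 6-1 [J1]: (7,4,6)
link7: (8,4,6)
PS 7-1 [J2]: (8,4,7)
PS 6-7 [J2]: (8,4,8)
Grübler: 3·7 − 2·4 − 8 = 5

M = 5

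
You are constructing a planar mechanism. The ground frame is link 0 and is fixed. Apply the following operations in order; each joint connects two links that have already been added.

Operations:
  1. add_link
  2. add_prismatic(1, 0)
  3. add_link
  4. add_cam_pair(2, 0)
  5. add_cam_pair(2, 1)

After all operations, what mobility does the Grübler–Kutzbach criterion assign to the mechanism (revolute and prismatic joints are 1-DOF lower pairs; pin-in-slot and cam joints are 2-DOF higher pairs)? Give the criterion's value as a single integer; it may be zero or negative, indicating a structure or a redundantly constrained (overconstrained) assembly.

M = 2

link 0 = ground. State L|J1|J2 = 1|0|0
+link1  2|0|0
P(1,0) f=1→J1  2|1|0
+link2  3|1|0
C(2,0) f=2→J2  3|1|1
C(2,1) f=2→J2  3|1|2
M = 3(3−1)−2·1−2 = 6−2−2 = 2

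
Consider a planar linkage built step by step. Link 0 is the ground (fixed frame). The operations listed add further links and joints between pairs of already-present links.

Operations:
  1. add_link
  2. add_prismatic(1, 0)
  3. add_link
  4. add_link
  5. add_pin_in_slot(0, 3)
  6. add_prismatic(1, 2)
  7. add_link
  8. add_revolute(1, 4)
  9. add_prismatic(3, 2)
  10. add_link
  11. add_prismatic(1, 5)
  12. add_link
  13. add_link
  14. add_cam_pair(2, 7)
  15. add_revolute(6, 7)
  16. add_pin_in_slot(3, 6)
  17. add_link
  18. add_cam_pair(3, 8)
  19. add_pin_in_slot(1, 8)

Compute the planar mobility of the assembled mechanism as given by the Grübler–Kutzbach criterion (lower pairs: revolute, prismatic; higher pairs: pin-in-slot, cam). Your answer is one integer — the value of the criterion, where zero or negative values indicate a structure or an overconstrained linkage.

ground; <1,0,0>
#1 <2,0,0>
P:1↔0 J1 <2,1,0>
#2 <3,1,0>
#3 <4,1,0>
PS:0↔3 J2 <4,1,1>
P:1↔2 J1 <4,2,1>
#4 <5,2,1>
R:1↔4 J1 <5,3,1>
P:3↔2 J1 <5,4,1>
#5 <6,4,1>
P:1↔5 J1 <6,5,1>
#6 <7,5,1>
#7 <8,5,1>
C:2↔7 J2 <8,5,2>
R:6↔7 J1 <8,6,2>
PS:3↔6 J2 <8,6,3>
#8 <9,6,3>
C:3↔8 J2 <9,6,4>
PS:1↔8 J2 <9,6,5>
3×8 − 2×6 − 1×5 = 7

M = 7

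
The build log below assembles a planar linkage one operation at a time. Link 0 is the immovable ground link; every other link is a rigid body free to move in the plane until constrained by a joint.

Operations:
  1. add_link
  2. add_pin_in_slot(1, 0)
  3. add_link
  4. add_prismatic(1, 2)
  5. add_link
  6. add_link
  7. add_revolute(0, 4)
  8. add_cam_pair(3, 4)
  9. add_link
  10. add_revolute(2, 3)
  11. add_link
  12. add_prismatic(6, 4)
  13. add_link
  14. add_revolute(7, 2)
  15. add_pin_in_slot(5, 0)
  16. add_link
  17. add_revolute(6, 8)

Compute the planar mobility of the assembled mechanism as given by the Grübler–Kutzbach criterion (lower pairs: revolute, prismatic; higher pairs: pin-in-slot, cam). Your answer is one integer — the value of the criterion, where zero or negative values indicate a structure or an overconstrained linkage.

M = 9

link 0 = ground. State L|J1|J2 = 1|0|0
+link1  2|0|0
PS(1,0) f=2→J2  2|0|1
+link2  3|0|1
P(1,2) f=1→J1  3|1|1
+link3  4|1|1
+link4  5|1|1
R(0,4) f=1→J1  5|2|1
C(3,4) f=2→J2  5|2|2
+link5  6|2|2
R(2,3) f=1→J1  6|3|2
+link6  7|3|2
P(6,4) f=1→J1  7|4|2
+link7  8|4|2
R(7,2) f=1→J1  8|5|2
PS(5,0) f=2→J2  8|5|3
+link8  9|5|3
R(6,8) f=1→J1  9|6|3
M = 3(9−1)−2·6−3 = 24−12−3 = 9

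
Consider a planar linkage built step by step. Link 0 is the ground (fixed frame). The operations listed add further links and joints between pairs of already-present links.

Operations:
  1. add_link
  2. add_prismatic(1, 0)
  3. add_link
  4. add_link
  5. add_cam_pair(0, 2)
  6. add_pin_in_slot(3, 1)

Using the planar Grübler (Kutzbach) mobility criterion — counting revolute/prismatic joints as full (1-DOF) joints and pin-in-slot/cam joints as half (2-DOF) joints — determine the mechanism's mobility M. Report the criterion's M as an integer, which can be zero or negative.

L=1 J1=0 J2=0
add link → L=2 J1=0 J2=0
P@1,0 dof=1 J1 → L=2 J1=1 J2=0
add link → L=3 J1=1 J2=0
add link → L=4 J1=1 J2=0
C@0,2 dof=2 J2 → L=4 J1=1 J2=1
PS@3,1 dof=2 J2 → L=4 J1=1 J2=2
M=3(L−1)−2J1−J2=3·3−2·1−2=5

M = 5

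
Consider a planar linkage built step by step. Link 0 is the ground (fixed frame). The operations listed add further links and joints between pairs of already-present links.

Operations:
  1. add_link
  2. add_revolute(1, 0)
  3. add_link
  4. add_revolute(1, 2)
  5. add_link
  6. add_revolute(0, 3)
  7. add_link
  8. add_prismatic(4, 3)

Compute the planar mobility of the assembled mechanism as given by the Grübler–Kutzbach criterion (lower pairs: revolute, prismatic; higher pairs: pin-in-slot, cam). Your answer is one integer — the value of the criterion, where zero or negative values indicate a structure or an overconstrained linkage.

[1;0;0] (link 0 is ground)
L+ [2;0;0]
R(1,0)∈J1 [2;1;0]
L+ [3;1;0]
R(1,2)∈J1 [3;2;0]
L+ [4;2;0]
R(0,3)∈J1 [4;3;0]
L+ [5;3;0]
P(4,3)∈J1 [5;4;0]
mobility = 12 − 8 − 0 = 4

M = 4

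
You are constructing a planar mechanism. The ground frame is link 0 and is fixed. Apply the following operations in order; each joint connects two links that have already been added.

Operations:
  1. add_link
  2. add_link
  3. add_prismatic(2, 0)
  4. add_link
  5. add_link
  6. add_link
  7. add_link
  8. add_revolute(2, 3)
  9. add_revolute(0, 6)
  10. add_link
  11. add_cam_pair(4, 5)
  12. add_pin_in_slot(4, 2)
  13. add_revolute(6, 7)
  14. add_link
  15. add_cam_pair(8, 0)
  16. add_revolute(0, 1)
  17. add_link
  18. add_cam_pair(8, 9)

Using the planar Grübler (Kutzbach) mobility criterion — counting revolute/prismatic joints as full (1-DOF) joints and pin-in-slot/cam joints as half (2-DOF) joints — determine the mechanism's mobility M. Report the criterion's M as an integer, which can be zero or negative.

L=1 J1=0 J2=0
add link → L=2 J1=0 J2=0
add link → L=3 J1=0 J2=0
P@2,0 dof=1 J1 → L=3 J1=1 J2=0
add link → L=4 J1=1 J2=0
add link → L=5 J1=1 J2=0
add link → L=6 J1=1 J2=0
add link → L=7 J1=1 J2=0
R@2,3 dof=1 J1 → L=7 J1=2 J2=0
R@0,6 dof=1 J1 → L=7 J1=3 J2=0
add link → L=8 J1=3 J2=0
C@4,5 dof=2 J2 → L=8 J1=3 J2=1
PS@4,2 dof=2 J2 → L=8 J1=3 J2=2
R@6,7 dof=1 J1 → L=8 J1=4 J2=2
add link → L=9 J1=4 J2=2
C@8,0 dof=2 J2 → L=9 J1=4 J2=3
R@0,1 dof=1 J1 → L=9 J1=5 J2=3
add link → L=10 J1=5 J2=3
C@8,9 dof=2 J2 → L=10 J1=5 J2=4
M=3(L−1)−2J1−J2=3·9−2·5−4=13

M = 13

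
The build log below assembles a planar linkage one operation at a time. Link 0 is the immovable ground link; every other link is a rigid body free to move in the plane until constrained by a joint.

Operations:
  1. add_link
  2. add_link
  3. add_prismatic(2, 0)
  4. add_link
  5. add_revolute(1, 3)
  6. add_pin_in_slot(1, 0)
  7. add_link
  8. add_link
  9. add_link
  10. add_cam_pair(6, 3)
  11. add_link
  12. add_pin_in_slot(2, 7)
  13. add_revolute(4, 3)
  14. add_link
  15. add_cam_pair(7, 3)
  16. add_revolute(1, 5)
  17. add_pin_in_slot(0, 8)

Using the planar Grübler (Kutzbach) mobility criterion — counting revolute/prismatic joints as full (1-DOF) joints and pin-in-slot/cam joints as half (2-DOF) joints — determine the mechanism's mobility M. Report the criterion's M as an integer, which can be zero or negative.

M = 11

ground; <1,0,0>
#1 <2,0,0>
#2 <3,0,0>
P:2↔0 J1 <3,1,0>
#3 <4,1,0>
R:1↔3 J1 <4,2,0>
PS:1↔0 J2 <4,2,1>
#4 <5,2,1>
#5 <6,2,1>
#6 <7,2,1>
C:6↔3 J2 <7,2,2>
#7 <8,2,2>
PS:2↔7 J2 <8,2,3>
R:4↔3 J1 <8,3,3>
#8 <9,3,3>
C:7↔3 J2 <9,3,4>
R:1↔5 J1 <9,4,4>
PS:0↔8 J2 <9,4,5>
3×8 − 2×4 − 1×5 = 11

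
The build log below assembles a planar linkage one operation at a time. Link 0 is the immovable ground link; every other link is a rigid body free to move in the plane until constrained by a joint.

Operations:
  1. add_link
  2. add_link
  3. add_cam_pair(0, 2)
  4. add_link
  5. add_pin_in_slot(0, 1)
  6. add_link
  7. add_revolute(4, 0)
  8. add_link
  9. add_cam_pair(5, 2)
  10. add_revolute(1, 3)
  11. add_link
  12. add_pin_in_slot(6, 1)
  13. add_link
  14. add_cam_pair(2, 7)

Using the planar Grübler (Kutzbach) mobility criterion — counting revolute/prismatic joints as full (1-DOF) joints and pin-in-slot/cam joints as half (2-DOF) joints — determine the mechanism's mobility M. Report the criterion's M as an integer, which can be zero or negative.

M = 12

(L,J1,J2)=(1,0,0); link0 fixed
link1: (2,0,0)
link2: (3,0,0)
C 0-2 [J2]: (3,0,1)
link3: (4,0,1)
PS 0-1 [J2]: (4,0,2)
link4: (5,0,2)
R 4-0 [J1]: (5,1,2)
link5: (6,1,2)
C 5-2 [J2]: (6,1,3)
R 1-3 [J1]: (6,2,3)
link6: (7,2,3)
PS 6-1 [J2]: (7,2,4)
link7: (8,2,4)
C 2-7 [J2]: (8,2,5)
Grübler: 3·7 − 2·2 − 5 = 12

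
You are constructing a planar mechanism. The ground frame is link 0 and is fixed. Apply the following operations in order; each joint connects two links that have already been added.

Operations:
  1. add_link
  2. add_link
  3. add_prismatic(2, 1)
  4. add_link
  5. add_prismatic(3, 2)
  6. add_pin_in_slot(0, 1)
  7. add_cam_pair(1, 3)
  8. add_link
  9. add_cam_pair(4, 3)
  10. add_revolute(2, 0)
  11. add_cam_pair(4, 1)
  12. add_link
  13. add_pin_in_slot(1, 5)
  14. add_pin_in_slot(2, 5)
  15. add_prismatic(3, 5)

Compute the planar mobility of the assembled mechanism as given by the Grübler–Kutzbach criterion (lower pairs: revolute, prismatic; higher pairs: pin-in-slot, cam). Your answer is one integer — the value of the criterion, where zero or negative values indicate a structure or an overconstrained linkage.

M = 1

(L,J1,J2)=(1,0,0); link0 fixed
link1: (2,0,0)
link2: (3,0,0)
P 2-1 [J1]: (3,1,0)
link3: (4,1,0)
P 3-2 [J1]: (4,2,0)
PS 0-1 [J2]: (4,2,1)
C 1-3 [J2]: (4,2,2)
link4: (5,2,2)
C 4-3 [J2]: (5,2,3)
R 2-0 [J1]: (5,3,3)
C 4-1 [J2]: (5,3,4)
link5: (6,3,4)
PS 1-5 [J2]: (6,3,5)
PS 2-5 [J2]: (6,3,6)
P 3-5 [J1]: (6,4,6)
Grübler: 3·5 − 2·4 − 6 = 1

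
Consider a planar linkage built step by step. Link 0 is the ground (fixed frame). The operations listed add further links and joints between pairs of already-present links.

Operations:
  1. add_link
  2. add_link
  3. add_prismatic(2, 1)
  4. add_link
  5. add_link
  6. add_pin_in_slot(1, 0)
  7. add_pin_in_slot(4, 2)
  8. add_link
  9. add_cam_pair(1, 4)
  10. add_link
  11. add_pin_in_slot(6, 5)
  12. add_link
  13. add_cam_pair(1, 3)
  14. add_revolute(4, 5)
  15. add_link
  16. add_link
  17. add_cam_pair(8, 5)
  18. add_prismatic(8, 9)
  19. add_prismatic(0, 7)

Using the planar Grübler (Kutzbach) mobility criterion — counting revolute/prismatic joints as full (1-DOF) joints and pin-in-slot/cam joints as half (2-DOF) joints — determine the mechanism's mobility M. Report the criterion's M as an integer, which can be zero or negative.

[1;0;0] (link 0 is ground)
L+ [2;0;0]
L+ [3;0;0]
P(2,1)∈J1 [3;1;0]
L+ [4;1;0]
L+ [5;1;0]
PS(1,0)∈J2 [5;1;1]
PS(4,2)∈J2 [5;1;2]
L+ [6;1;2]
C(1,4)∈J2 [6;1;3]
L+ [7;1;3]
PS(6,5)∈J2 [7;1;4]
L+ [8;1;4]
C(1,3)∈J2 [8;1;5]
R(4,5)∈J1 [8;2;5]
L+ [9;2;5]
L+ [10;2;5]
C(8,5)∈J2 [10;2;6]
P(8,9)∈J1 [10;3;6]
P(0,7)∈J1 [10;4;6]
mobility = 27 − 8 − 6 = 13

M = 13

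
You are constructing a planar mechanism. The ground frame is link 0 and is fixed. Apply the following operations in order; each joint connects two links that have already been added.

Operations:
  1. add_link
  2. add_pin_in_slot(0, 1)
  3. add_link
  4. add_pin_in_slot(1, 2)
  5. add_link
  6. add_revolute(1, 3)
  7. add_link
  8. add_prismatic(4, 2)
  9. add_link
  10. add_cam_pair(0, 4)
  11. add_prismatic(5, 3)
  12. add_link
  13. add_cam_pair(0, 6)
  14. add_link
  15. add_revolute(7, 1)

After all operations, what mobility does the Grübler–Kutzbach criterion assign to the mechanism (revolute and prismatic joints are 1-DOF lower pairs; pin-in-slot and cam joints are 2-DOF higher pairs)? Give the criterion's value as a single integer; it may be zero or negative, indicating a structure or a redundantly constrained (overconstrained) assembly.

L=1 J1=0 J2=0
add link → L=2 J1=0 J2=0
PS@0,1 dof=2 J2 → L=2 J1=0 J2=1
add link → L=3 J1=0 J2=1
PS@1,2 dof=2 J2 → L=3 J1=0 J2=2
add link → L=4 J1=0 J2=2
R@1,3 dof=1 J1 → L=4 J1=1 J2=2
add link → L=5 J1=1 J2=2
P@4,2 dof=1 J1 → L=5 J1=2 J2=2
add link → L=6 J1=2 J2=2
C@0,4 dof=2 J2 → L=6 J1=2 J2=3
P@5,3 dof=1 J1 → L=6 J1=3 J2=3
add link → L=7 J1=3 J2=3
C@0,6 dof=2 J2 → L=7 J1=3 J2=4
add link → L=8 J1=3 J2=4
R@7,1 dof=1 J1 → L=8 J1=4 J2=4
M=3(L−1)−2J1−J2=3·7−2·4−4=9

M = 9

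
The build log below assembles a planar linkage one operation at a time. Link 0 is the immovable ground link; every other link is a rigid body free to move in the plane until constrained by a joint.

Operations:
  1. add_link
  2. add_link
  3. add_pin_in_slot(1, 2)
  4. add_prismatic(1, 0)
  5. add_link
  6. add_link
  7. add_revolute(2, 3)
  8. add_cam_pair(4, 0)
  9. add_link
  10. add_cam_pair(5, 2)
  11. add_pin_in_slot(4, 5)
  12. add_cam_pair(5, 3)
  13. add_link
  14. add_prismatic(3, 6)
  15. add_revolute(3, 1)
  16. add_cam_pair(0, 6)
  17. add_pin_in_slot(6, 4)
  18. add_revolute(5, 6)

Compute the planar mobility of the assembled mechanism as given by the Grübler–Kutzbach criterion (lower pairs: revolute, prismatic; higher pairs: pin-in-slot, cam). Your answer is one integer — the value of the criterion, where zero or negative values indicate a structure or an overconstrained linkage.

L=1 J1=0 J2=0
add link → L=2 J1=0 J2=0
add link → L=3 J1=0 J2=0
PS@1,2 dof=2 J2 → L=3 J1=0 J2=1
P@1,0 dof=1 J1 → L=3 J1=1 J2=1
add link → L=4 J1=1 J2=1
add link → L=5 J1=1 J2=1
R@2,3 dof=1 J1 → L=5 J1=2 J2=1
C@4,0 dof=2 J2 → L=5 J1=2 J2=2
add link → L=6 J1=2 J2=2
C@5,2 dof=2 J2 → L=6 J1=2 J2=3
PS@4,5 dof=2 J2 → L=6 J1=2 J2=4
C@5,3 dof=2 J2 → L=6 J1=2 J2=5
add link → L=7 J1=2 J2=5
P@3,6 dof=1 J1 → L=7 J1=3 J2=5
R@3,1 dof=1 J1 → L=7 J1=4 J2=5
C@0,6 dof=2 J2 → L=7 J1=4 J2=6
PS@6,4 dof=2 J2 → L=7 J1=4 J2=7
R@5,6 dof=1 J1 → L=7 J1=5 J2=7
M=3(L−1)−2J1−J2=3·6−2·5−7=1

M = 1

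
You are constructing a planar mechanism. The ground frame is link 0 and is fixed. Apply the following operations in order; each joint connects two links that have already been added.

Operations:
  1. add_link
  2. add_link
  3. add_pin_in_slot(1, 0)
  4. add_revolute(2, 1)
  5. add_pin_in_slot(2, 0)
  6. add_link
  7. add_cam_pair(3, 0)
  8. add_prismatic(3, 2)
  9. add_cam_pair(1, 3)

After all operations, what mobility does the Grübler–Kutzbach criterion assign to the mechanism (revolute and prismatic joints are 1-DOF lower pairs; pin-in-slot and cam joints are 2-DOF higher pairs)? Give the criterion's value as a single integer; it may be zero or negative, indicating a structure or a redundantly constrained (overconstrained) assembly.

M = 1

L=1 J1=0 J2=0
add link → L=2 J1=0 J2=0
add link → L=3 J1=0 J2=0
PS@1,0 dof=2 J2 → L=3 J1=0 J2=1
R@2,1 dof=1 J1 → L=3 J1=1 J2=1
PS@2,0 dof=2 J2 → L=3 J1=1 J2=2
add link → L=4 J1=1 J2=2
C@3,0 dof=2 J2 → L=4 J1=1 J2=3
P@3,2 dof=1 J1 → L=4 J1=2 J2=3
C@1,3 dof=2 J2 → L=4 J1=2 J2=4
M=3(L−1)−2J1−J2=3·3−2·2−4=1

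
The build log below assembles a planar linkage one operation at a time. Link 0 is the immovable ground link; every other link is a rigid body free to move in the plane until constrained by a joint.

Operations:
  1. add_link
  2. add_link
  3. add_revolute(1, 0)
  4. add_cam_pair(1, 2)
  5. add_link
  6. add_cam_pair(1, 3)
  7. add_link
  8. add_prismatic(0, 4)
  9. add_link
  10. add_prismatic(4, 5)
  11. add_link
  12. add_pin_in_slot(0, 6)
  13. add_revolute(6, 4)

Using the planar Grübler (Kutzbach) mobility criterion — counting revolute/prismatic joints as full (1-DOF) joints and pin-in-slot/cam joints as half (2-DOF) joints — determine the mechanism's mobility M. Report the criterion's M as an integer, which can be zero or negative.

link 0 = ground. State L|J1|J2 = 1|0|0
+link1  2|0|0
+link2  3|0|0
R(1,0) f=1→J1  3|1|0
C(1,2) f=2→J2  3|1|1
+link3  4|1|1
C(1,3) f=2→J2  4|1|2
+link4  5|1|2
P(0,4) f=1→J1  5|2|2
+link5  6|2|2
P(4,5) f=1→J1  6|3|2
+link6  7|3|2
PS(0,6) f=2→J2  7|3|3
R(6,4) f=1→J1  7|4|3
M = 3(7−1)−2·4−3 = 18−8−3 = 7

M = 7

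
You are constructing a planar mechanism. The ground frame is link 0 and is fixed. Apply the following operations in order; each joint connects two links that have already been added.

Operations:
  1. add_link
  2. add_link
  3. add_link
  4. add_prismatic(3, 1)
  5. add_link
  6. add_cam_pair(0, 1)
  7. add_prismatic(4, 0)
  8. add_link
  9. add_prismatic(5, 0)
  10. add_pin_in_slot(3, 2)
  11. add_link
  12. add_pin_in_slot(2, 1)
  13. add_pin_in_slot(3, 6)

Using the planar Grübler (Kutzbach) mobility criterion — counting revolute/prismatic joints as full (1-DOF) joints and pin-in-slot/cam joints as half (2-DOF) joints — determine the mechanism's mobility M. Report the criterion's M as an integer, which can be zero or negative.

link 0 = ground. State L|J1|J2 = 1|0|0
+link1  2|0|0
+link2  3|0|0
+link3  4|0|0
P(3,1) f=1→J1  4|1|0
+link4  5|1|0
C(0,1) f=2→J2  5|1|1
P(4,0) f=1→J1  5|2|1
+link5  6|2|1
P(5,0) f=1→J1  6|3|1
PS(3,2) f=2→J2  6|3|2
+link6  7|3|2
PS(2,1) f=2→J2  7|3|3
PS(3,6) f=2→J2  7|3|4
M = 3(7−1)−2·3−4 = 18−6−4 = 8

M = 8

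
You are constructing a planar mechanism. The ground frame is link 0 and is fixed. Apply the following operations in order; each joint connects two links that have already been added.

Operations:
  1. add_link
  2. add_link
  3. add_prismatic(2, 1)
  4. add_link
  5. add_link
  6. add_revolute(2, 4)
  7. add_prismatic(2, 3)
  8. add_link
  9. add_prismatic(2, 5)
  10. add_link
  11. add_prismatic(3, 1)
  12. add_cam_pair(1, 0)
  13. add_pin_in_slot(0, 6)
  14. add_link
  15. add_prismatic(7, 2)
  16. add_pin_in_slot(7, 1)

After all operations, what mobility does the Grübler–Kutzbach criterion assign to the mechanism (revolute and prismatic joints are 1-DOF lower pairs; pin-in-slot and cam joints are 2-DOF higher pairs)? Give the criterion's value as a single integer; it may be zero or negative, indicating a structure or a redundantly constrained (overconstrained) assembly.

M = 6

L=1 J1=0 J2=0
add link → L=2 J1=0 J2=0
add link → L=3 J1=0 J2=0
P@2,1 dof=1 J1 → L=3 J1=1 J2=0
add link → L=4 J1=1 J2=0
add link → L=5 J1=1 J2=0
R@2,4 dof=1 J1 → L=5 J1=2 J2=0
P@2,3 dof=1 J1 → L=5 J1=3 J2=0
add link → L=6 J1=3 J2=0
P@2,5 dof=1 J1 → L=6 J1=4 J2=0
add link → L=7 J1=4 J2=0
P@3,1 dof=1 J1 → L=7 J1=5 J2=0
C@1,0 dof=2 J2 → L=7 J1=5 J2=1
PS@0,6 dof=2 J2 → L=7 J1=5 J2=2
add link → L=8 J1=5 J2=2
P@7,2 dof=1 J1 → L=8 J1=6 J2=2
PS@7,1 dof=2 J2 → L=8 J1=6 J2=3
M=3(L−1)−2J1−J2=3·7−2·6−3=6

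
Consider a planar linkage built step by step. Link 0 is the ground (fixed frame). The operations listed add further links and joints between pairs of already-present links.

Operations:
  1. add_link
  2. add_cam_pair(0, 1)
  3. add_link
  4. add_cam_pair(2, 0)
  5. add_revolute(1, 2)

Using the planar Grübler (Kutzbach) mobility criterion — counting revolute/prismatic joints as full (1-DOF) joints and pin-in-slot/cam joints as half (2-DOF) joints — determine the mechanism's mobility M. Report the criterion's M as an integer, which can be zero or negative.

link 0 = ground. State L|J1|J2 = 1|0|0
+link1  2|0|0
C(0,1) f=2→J2  2|0|1
+link2  3|0|1
C(2,0) f=2→J2  3|0|2
R(1,2) f=1→J1  3|1|2
M = 3(3−1)−2·1−2 = 6−2−2 = 2

M = 2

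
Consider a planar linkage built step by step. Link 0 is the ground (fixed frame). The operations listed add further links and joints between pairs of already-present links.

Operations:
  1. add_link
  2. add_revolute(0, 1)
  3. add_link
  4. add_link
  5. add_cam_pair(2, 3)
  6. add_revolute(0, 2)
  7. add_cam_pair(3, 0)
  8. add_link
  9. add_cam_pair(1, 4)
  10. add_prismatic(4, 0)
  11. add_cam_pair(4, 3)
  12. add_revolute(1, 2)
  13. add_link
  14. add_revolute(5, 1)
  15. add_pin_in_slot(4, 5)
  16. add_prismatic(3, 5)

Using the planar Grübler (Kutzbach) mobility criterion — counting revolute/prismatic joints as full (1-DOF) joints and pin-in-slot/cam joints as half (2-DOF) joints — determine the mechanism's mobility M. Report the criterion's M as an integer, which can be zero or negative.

M = -2

L=1 J1=0 J2=0
add link → L=2 J1=0 J2=0
R@0,1 dof=1 J1 → L=2 J1=1 J2=0
add link → L=3 J1=1 J2=0
add link → L=4 J1=1 J2=0
C@2,3 dof=2 J2 → L=4 J1=1 J2=1
R@0,2 dof=1 J1 → L=4 J1=2 J2=1
C@3,0 dof=2 J2 → L=4 J1=2 J2=2
add link → L=5 J1=2 J2=2
C@1,4 dof=2 J2 → L=5 J1=2 J2=3
P@4,0 dof=1 J1 → L=5 J1=3 J2=3
C@4,3 dof=2 J2 → L=5 J1=3 J2=4
R@1,2 dof=1 J1 → L=5 J1=4 J2=4
add link → L=6 J1=4 J2=4
R@5,1 dof=1 J1 → L=6 J1=5 J2=4
PS@4,5 dof=2 J2 → L=6 J1=5 J2=5
P@3,5 dof=1 J1 → L=6 J1=6 J2=5
M=3(L−1)−2J1−J2=3·5−2·6−5=-2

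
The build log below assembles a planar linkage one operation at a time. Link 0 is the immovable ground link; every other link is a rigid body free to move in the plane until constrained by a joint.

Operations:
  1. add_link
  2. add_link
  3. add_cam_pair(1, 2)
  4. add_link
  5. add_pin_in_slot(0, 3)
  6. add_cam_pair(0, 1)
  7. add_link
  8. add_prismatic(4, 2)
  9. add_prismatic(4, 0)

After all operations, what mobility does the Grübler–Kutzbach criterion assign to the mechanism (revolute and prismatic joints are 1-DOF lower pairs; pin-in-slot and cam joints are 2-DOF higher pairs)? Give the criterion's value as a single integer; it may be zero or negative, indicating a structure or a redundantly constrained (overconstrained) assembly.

link 0 = ground. State L|J1|J2 = 1|0|0
+link1  2|0|0
+link2  3|0|0
C(1,2) f=2→J2  3|0|1
+link3  4|0|1
PS(0,3) f=2→J2  4|0|2
C(0,1) f=2→J2  4|0|3
+link4  5|0|3
P(4,2) f=1→J1  5|1|3
P(4,0) f=1→J1  5|2|3
M = 3(5−1)−2·2−3 = 12−4−3 = 5

M = 5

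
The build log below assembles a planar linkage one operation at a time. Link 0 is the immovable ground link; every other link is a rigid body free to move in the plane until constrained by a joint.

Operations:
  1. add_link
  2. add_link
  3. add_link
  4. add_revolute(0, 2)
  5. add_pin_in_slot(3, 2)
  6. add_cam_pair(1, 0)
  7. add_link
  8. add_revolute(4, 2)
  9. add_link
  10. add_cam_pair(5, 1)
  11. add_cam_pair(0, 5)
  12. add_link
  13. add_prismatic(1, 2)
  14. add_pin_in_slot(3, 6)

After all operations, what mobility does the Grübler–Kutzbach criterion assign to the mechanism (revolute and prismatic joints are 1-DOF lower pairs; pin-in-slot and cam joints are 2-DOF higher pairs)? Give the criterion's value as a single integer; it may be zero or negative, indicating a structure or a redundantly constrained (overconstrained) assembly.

M = 7

link 0 = ground. State L|J1|J2 = 1|0|0
+link1  2|0|0
+link2  3|0|0
+link3  4|0|0
R(0,2) f=1→J1  4|1|0
PS(3,2) f=2→J2  4|1|1
C(1,0) f=2→J2  4|1|2
+link4  5|1|2
R(4,2) f=1→J1  5|2|2
+link5  6|2|2
C(5,1) f=2→J2  6|2|3
C(0,5) f=2→J2  6|2|4
+link6  7|2|4
P(1,2) f=1→J1  7|3|4
PS(3,6) f=2→J2  7|3|5
M = 3(7−1)−2·3−5 = 18−6−5 = 7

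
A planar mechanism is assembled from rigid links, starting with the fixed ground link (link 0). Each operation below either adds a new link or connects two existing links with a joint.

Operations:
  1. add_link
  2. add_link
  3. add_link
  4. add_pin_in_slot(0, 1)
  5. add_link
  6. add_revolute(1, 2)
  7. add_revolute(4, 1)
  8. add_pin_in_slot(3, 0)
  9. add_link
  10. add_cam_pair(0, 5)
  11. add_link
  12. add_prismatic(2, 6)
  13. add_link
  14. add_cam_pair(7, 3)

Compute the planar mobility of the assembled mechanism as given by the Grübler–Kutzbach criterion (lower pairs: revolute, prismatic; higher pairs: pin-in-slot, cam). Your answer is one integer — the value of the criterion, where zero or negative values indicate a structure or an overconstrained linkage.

[1;0;0] (link 0 is ground)
L+ [2;0;0]
L+ [3;0;0]
L+ [4;0;0]
PS(0,1)∈J2 [4;0;1]
L+ [5;0;1]
R(1,2)∈J1 [5;1;1]
R(4,1)∈J1 [5;2;1]
PS(3,0)∈J2 [5;2;2]
L+ [6;2;2]
C(0,5)∈J2 [6;2;3]
L+ [7;2;3]
P(2,6)∈J1 [7;3;3]
L+ [8;3;3]
C(7,3)∈J2 [8;3;4]
mobility = 21 − 6 − 4 = 11

M = 11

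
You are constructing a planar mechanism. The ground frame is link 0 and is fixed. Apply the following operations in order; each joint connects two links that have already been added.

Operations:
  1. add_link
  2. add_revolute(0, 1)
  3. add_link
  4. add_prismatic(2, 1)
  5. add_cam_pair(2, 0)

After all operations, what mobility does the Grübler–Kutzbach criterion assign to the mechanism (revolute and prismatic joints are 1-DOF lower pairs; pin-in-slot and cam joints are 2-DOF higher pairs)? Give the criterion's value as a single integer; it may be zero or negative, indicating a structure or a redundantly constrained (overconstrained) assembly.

[1;0;0] (link 0 is ground)
L+ [2;0;0]
R(0,1)∈J1 [2;1;0]
L+ [3;1;0]
P(2,1)∈J1 [3;2;0]
C(2,0)∈J2 [3;2;1]
mobility = 6 − 4 − 1 = 1

M = 1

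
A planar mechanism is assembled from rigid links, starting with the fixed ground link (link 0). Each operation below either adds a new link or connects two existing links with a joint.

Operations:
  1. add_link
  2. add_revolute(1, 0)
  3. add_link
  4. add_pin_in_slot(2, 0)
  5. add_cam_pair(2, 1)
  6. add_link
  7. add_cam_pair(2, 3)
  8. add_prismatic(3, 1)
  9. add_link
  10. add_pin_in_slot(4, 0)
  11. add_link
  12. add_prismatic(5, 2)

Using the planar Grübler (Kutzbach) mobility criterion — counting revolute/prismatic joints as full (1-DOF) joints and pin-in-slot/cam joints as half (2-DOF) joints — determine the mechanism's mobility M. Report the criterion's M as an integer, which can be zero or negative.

link 0 = ground. State L|J1|J2 = 1|0|0
+link1  2|0|0
R(1,0) f=1→J1  2|1|0
+link2  3|1|0
PS(2,0) f=2→J2  3|1|1
C(2,1) f=2→J2  3|1|2
+link3  4|1|2
C(2,3) f=2→J2  4|1|3
P(3,1) f=1→J1  4|2|3
+link4  5|2|3
PS(4,0) f=2→J2  5|2|4
+link5  6|2|4
P(5,2) f=1→J1  6|3|4
M = 3(6−1)−2·3−4 = 15−6−4 = 5

M = 5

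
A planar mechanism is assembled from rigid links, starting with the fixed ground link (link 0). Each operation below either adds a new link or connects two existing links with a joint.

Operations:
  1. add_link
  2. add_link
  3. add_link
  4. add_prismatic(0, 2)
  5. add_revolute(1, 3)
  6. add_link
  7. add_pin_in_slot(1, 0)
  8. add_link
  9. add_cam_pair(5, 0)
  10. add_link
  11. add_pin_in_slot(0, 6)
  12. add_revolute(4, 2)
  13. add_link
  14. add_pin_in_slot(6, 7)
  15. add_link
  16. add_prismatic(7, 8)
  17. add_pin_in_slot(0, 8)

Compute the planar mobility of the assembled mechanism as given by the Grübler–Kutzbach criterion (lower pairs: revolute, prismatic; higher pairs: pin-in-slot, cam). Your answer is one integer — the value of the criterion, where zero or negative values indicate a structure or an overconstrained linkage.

M = 11

(L,J1,J2)=(1,0,0); link0 fixed
link1: (2,0,0)
link2: (3,0,0)
link3: (4,0,0)
P 0-2 [J1]: (4,1,0)
R 1-3 [J1]: (4,2,0)
link4: (5,2,0)
PS 1-0 [J2]: (5,2,1)
link5: (6,2,1)
C 5-0 [J2]: (6,2,2)
link6: (7,2,2)
PS 0-6 [J2]: (7,2,3)
R 4-2 [J1]: (7,3,3)
link7: (8,3,3)
PS 6-7 [J2]: (8,3,4)
link8: (9,3,4)
P 7-8 [J1]: (9,4,4)
PS 0-8 [J2]: (9,4,5)
Grübler: 3·8 − 2·4 − 5 = 11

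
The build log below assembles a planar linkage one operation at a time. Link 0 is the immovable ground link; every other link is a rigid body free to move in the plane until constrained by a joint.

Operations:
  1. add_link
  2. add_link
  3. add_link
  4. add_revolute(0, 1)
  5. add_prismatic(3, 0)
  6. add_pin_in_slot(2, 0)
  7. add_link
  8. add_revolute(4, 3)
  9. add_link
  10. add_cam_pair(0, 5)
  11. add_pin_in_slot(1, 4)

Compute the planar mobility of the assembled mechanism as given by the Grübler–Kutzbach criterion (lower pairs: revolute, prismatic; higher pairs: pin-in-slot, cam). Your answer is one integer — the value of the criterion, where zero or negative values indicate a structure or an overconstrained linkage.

ground; <1,0,0>
#1 <2,0,0>
#2 <3,0,0>
#3 <4,0,0>
R:0↔1 J1 <4,1,0>
P:3↔0 J1 <4,2,0>
PS:2↔0 J2 <4,2,1>
#4 <5,2,1>
R:4↔3 J1 <5,3,1>
#5 <6,3,1>
C:0↔5 J2 <6,3,2>
PS:1↔4 J2 <6,3,3>
3×5 − 2×3 − 1×3 = 6

M = 6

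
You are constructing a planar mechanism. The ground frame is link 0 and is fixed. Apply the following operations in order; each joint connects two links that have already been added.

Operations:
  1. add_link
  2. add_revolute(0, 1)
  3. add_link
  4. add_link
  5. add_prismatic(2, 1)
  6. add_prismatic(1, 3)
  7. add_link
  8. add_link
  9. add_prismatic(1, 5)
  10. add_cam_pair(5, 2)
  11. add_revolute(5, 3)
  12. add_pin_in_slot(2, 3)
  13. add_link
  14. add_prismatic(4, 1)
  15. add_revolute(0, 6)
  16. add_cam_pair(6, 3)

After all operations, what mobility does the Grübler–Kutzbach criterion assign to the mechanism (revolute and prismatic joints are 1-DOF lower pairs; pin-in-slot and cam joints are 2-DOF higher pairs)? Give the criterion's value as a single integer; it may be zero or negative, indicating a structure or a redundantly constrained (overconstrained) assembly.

M = 1

link 0 = ground. State L|J1|J2 = 1|0|0
+link1  2|0|0
R(0,1) f=1→J1  2|1|0
+link2  3|1|0
+link3  4|1|0
P(2,1) f=1→J1  4|2|0
P(1,3) f=1→J1  4|3|0
+link4  5|3|0
+link5  6|3|0
P(1,5) f=1→J1  6|4|0
C(5,2) f=2→J2  6|4|1
R(5,3) f=1→J1  6|5|1
PS(2,3) f=2→J2  6|5|2
+link6  7|5|2
P(4,1) f=1→J1  7|6|2
R(0,6) f=1→J1  7|7|2
C(6,3) f=2→J2  7|7|3
M = 3(7−1)−2·7−3 = 18−14−3 = 1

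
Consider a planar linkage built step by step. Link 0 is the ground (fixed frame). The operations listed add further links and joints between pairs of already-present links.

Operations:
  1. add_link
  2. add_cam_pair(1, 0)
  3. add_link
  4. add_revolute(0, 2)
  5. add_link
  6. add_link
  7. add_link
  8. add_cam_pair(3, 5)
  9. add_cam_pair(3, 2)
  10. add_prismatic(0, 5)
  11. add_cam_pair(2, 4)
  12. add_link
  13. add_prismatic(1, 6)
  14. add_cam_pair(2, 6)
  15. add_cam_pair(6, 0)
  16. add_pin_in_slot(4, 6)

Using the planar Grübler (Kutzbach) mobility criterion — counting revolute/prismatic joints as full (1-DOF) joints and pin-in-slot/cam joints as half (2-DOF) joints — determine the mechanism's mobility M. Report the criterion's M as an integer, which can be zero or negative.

M = 5

link 0 = ground. State L|J1|J2 = 1|0|0
+link1  2|0|0
C(1,0) f=2→J2  2|0|1
+link2  3|0|1
R(0,2) f=1→J1  3|1|1
+link3  4|1|1
+link4  5|1|1
+link5  6|1|1
C(3,5) f=2→J2  6|1|2
C(3,2) f=2→J2  6|1|3
P(0,5) f=1→J1  6|2|3
C(2,4) f=2→J2  6|2|4
+link6  7|2|4
P(1,6) f=1→J1  7|3|4
C(2,6) f=2→J2  7|3|5
C(6,0) f=2→J2  7|3|6
PS(4,6) f=2→J2  7|3|7
M = 3(7−1)−2·3−7 = 18−6−7 = 5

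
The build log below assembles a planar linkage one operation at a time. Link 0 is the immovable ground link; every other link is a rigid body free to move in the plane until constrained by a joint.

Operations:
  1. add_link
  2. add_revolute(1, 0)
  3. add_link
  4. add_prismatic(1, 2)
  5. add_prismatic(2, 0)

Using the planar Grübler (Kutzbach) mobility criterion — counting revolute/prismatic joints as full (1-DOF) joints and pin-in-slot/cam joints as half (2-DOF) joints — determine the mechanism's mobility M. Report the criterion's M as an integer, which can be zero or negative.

[1;0;0] (link 0 is ground)
L+ [2;0;0]
R(1,0)∈J1 [2;1;0]
L+ [3;1;0]
P(1,2)∈J1 [3;2;0]
P(2,0)∈J1 [3;3;0]
mobility = 6 − 6 − 0 = 0

M = 0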